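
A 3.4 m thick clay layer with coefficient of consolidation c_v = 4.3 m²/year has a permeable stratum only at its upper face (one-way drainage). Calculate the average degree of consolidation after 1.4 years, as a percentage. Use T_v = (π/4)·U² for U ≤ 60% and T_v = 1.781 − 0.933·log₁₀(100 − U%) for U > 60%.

U ≈ 77.6 %

Drainage path length: H_d = H = 3.4 m (single drainage).
T_v = c_v·t/H_d² = 4.3×1.4/3.4² = 0.52076.
T_v = 0.52076 corresponds to the U > 60% branch:
U = 1 − 10^((1.781 − T_v)/0.933)/100 = 0.7757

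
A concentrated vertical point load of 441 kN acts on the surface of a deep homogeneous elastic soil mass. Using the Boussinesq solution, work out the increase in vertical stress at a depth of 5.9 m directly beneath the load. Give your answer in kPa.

Boussinesq vertical stress below a point load on an elastic half-space:
Δσ_z = 3P/(2πz²) · [1 + (r/z)²]^(−5/2)
r/z = 0/5.9 = 0; [1+(r/z)²]^(−5/2) = 1.
Δσ_z = 3×441/(2π×5.9²) × 1 = 6.0489 × 1 = 6.049 kPa

Δσ_z ≈ 6.05 kPa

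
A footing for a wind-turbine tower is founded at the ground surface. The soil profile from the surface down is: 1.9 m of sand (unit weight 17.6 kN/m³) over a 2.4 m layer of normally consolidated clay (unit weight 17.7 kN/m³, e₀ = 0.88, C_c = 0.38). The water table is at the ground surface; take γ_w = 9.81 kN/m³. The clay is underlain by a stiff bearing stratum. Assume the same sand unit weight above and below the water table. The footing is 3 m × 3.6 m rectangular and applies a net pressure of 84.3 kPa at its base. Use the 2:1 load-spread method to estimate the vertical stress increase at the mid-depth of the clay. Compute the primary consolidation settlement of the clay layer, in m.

Mid-depth of clay below the ground surface: z = 1.9 + 2.4/2 = 3.1 m.
Total vertical stress at mid-clay: σ_v = 17.6×1.9 + 17.7×1.2 = 54.68 kPa.
Pore pressure: u = 9.81×(3.1 − 0) = 30.411 kPa.
Initial effective stress: σ'_0 = σ_v − u = 54.68 − 30.411 = 24.269 kPa.
Stress increase at mid-clay by the 2:1 spreading method:
Δσ = qBL/((B+z)(L+z)) = 84.3×3×3.6/((3+3.1)(3.6+3.1)) = 22.276 kPa
Final effective stress: σ'_f = σ'_0 + Δσ = 24.269 + 22.276 = 46.545 kPa.
Normally consolidated clay, so the full stress increment lies on the virgin compression line:
S_c = C_c·H/(1+e₀)·log₁₀(σ'_f/σ'_0) = 0.38×2.4/(1+0.88)×log₁₀(46.545/24.269)
    = 0.48511 × 0.28282 = 0.1372 m

S_c ≈ 0.137 m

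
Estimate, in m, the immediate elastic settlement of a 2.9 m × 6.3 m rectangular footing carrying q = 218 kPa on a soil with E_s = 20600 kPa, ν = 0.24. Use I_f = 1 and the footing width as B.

S_e ≈ 0.0289 m

Immediate (elastic) settlement: S_e = q·B·(1−ν²)/E_s · I_f.
S_e = 218 × 2.9 × (1 − 0.24²) / 20600 × 1
    = 218 × 2.9 × 0.9424 / 20600 × 1
    = 0.02892 m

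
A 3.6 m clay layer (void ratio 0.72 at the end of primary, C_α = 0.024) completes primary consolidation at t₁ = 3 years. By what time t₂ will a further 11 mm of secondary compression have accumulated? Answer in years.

S_s = C_α·H/(1+e_p)·log₁₀(t₂/t₁) ⇒ log₁₀(t₂/t₁) = S_s·(1+e_p)/(C_α·H).
log₁₀(t₂/t₁) = 0.011 × (1+0.72) / (0.024×3.6) = 0.219
t₂ = t₁ × 10^0.219 = 3 × 1.656 = 4.967 years

t₂ ≈ 4.97 years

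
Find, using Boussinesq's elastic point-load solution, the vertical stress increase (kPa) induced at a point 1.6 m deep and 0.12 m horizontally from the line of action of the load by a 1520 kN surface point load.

Boussinesq vertical stress below a point load on an elastic half-space:
Δσ_z = 3P/(2πz²) · [1 + (r/z)²]^(−5/2)
r/z = 0.12/1.6 = 0.075; [1+(r/z)²]^(−5/2) = 0.98607.
Δσ_z = 3×1520/(2π×1.6²) × 0.98607 = 283.49 × 0.98607 = 279.5 kPa

Δσ_z ≈ 280 kPa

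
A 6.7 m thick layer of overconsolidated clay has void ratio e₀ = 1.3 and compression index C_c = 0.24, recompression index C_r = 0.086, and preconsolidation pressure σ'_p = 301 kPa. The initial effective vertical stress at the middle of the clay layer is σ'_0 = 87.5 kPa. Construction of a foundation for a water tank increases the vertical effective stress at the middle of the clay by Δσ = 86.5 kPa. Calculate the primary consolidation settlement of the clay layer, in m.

S_c ≈ 0.0748 m

Final effective stress: σ'_f = 87.5 + 86.5 = 174 kPa.
σ'_f = 174 ≤ σ'_p = 301 kPa, so the clay remains overconsolidated and only the recompression index applies:
S_c = C_r·H/(1+e₀)·log₁₀(σ'_f/σ'_0) = 0.086×6.7/2.3×log₁₀(174/87.5)
    = 0.25052 × 0.29854 = 0.07479 m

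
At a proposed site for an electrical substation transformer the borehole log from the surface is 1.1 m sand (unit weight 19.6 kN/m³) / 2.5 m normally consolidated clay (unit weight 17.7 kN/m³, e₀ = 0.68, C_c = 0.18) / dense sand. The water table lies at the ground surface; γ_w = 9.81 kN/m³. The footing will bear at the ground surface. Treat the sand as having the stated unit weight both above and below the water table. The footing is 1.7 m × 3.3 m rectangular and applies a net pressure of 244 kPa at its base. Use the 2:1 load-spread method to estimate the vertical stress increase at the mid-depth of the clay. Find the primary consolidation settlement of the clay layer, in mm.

Mid-depth of clay below the ground surface: z = 1.1 + 2.5/2 = 2.35 m.
Total vertical stress at mid-clay: σ_v = 19.6×1.1 + 17.7×1.25 = 43.685 kPa.
Pore pressure: u = 9.81×(2.35 − 0) = 23.054 kPa.
Initial effective stress: σ'_0 = σ_v − u = 43.685 − 23.054 = 20.631 kPa.
Stress increase at mid-clay by the 2:1 spreading method:
Δσ = qBL/((B+z)(L+z)) = 244×1.7×3.3/((1.7+2.35)(3.3+2.35)) = 59.82 kPa
Final effective stress: σ'_f = σ'_0 + Δσ = 20.631 + 59.82 = 80.451 kPa.
Normally consolidated clay, so the full stress increment lies on the virgin compression line:
S_c = C_c·H/(1+e₀)·log₁₀(σ'_f/σ'_0) = 0.18×2.5/(1+0.68)×log₁₀(80.451/20.631)
    = 0.26786 × 0.59101 = 0.1583 m

S_c ≈ 158 mm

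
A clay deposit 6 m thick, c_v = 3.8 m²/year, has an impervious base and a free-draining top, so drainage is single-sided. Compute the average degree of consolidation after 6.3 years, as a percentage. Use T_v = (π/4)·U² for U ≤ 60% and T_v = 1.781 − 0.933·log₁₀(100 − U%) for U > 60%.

U ≈ 84.3 %

Drainage path length: H_d = H = 6 m (single drainage).
T_v = c_v·t/H_d² = 3.8×6.3/6² = 0.665.
T_v = 0.665 corresponds to the U > 60% branch:
U = 1 − 10^((1.781 − T_v)/0.933)/100 = 0.8429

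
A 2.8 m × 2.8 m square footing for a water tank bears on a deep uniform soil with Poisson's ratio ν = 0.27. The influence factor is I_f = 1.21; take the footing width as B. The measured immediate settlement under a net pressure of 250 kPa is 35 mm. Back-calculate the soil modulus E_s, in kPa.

E_s ≈ 22400 kPa

S_e = q·B·(1−ν²)/E_s · I_f  ⇒  E_s = q·B·(1−ν²)·I_f / S_e.
E_s = 250 × 2.8 × 0.9271 × 1.21 / 0.035 = 22440 kPa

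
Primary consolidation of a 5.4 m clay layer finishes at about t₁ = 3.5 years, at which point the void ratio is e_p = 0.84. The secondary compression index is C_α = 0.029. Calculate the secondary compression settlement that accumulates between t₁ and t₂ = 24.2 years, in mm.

S_s ≈ 71.5 mm

Secondary compression: S_s = C_α·H/(1+e_p)·log₁₀(t₂/t₁)
S_s = 0.029×5.4/(1+0.84)×log₁₀(24.2/3.5)
    = 0.08511 × 0.8397 = 0.07147 m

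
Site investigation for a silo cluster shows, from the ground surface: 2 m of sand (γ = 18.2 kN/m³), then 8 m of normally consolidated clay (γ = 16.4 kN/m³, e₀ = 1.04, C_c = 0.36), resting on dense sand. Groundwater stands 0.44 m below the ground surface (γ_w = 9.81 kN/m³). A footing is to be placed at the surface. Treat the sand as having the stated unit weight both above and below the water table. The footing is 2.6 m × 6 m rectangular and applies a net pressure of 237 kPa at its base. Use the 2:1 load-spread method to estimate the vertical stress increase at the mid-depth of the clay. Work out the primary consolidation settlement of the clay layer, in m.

S_c ≈ 0.345 m

Mid-depth of clay below the ground surface: z = 2 + 8/2 = 6 m.
Total vertical stress at mid-clay: σ_v = 18.2×2 + 16.4×4 = 102 kPa.
Pore pressure: u = 9.81×(6 − 0.44) = 54.544 kPa.
Initial effective stress: σ'_0 = σ_v − u = 102 − 54.544 = 47.456 kPa.
Stress increase at mid-clay by the 2:1 spreading method:
Δσ = qBL/((B+z)(L+z)) = 237×2.6×6/((2.6+6)(6+6)) = 35.826 kPa
Final effective stress: σ'_f = σ'_0 + Δσ = 47.456 + 35.826 = 83.282 kPa.
Normally consolidated clay, so the full stress increment lies on the virgin compression line:
S_c = C_c·H/(1+e₀)·log₁₀(σ'_f/σ'_0) = 0.36×8/(1+1.04)×log₁₀(83.282/47.456)
    = 1.4118 × 0.24426 = 0.3448 m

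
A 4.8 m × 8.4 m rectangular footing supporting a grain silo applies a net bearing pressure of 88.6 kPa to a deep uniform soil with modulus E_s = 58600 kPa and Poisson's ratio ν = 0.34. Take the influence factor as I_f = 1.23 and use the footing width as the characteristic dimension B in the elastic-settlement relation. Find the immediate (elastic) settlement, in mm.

Immediate (elastic) settlement: S_e = q·B·(1−ν²)/E_s · I_f.
S_e = 88.6 × 4.8 × (1 − 0.34²) / 58600 × 1.23
    = 88.6 × 4.8 × 0.8844 / 58600 × 1.23
    = 0.007895 m = 7.895 mm

S_e ≈ 7.89 mm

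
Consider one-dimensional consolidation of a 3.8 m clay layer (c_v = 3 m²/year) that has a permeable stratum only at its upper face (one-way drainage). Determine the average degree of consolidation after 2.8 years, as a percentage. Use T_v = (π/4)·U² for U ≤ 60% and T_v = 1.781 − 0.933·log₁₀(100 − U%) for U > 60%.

U ≈ 80.7 %

Drainage path length: H_d = H = 3.8 m (single drainage).
T_v = c_v·t/H_d² = 3×2.8/3.8² = 0.58172.
T_v = 0.58172 corresponds to the U > 60% branch:
U = 1 − 10^((1.781 − T_v)/0.933)/100 = 0.8071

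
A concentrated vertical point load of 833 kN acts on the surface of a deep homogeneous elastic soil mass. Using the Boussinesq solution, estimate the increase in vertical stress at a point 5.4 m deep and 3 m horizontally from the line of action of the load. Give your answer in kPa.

Δσ_z ≈ 6.96 kPa

Boussinesq vertical stress below a point load on an elastic half-space:
Δσ_z = 3P/(2πz²) · [1 + (r/z)²]^(−5/2)
r/z = 3/5.4 = 0.55556; [1+(r/z)²]^(−5/2) = 0.51044.
Δσ_z = 3×833/(2π×5.4²) × 0.51044 = 13.64 × 0.51044 = 6.962 kPa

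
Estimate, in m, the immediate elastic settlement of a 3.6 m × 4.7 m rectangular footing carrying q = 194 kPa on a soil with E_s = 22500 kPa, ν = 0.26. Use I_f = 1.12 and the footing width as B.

Immediate (elastic) settlement: S_e = q·B·(1−ν²)/E_s · I_f.
S_e = 194 × 3.6 × (1 − 0.26²) / 22500 × 1.12
    = 194 × 3.6 × 0.9324 / 22500 × 1.12
    = 0.03241 m

S_e ≈ 0.0324 m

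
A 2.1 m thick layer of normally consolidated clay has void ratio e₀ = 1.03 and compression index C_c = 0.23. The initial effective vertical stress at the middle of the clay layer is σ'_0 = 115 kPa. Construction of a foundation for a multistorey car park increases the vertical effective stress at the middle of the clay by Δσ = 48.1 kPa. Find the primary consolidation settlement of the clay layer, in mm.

S_c ≈ 36.1 mm

Final effective stress: σ'_f = σ'_0 + Δσ = 115 + 48.1 = 163.1 kPa.
Normally consolidated clay, so the full stress increment lies on the virgin compression line:
S_c = C_c·H/(1+e₀)·log₁₀(σ'_f/σ'_0) = 0.23×2.1/(1+1.03)×log₁₀(163.1/115)
    = 0.23793 × 0.15176 = 0.03611 m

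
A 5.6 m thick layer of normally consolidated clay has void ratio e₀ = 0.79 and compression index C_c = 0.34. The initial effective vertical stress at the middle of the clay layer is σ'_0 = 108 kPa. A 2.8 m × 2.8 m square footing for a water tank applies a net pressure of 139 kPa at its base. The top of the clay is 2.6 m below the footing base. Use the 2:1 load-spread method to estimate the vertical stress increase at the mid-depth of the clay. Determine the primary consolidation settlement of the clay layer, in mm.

S_c ≈ 64.6 mm

Mid-depth of clay below the footing base: z = 2.6 + 5.6/2 = 5.4 m.
Stress increase at mid-clay by the 2:1 spreading method:
Δσ = qBL/((B+z)(L+z)) = 139×2.8×2.8/((2.8+5.4)(2.8+5.4)) = 16.207 kPa
Final effective stress: σ'_f = σ'_0 + Δσ = 108 + 16.207 = 124.21 kPa.
Normally consolidated clay, so the full stress increment lies on the virgin compression line:
S_c = C_c·H/(1+e₀)·log₁₀(σ'_f/σ'_0) = 0.34×5.6/(1+0.79)×log₁₀(124.21/108)
    = 1.0637 × 0.060733 = 0.0646 m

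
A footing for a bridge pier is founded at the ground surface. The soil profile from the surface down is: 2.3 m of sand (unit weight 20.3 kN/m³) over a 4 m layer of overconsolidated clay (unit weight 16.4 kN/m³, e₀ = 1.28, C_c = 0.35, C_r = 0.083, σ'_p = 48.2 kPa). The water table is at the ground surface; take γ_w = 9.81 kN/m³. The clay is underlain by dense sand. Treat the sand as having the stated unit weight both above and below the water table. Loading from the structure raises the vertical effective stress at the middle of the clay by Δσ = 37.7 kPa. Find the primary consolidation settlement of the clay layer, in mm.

S_c ≈ 134 mm

Mid-depth of clay below the ground surface: z = 2.3 + 4/2 = 4.3 m.
Total vertical stress at mid-clay: σ_v = 20.3×2.3 + 16.4×2 = 79.49 kPa.
Pore pressure: u = 9.81×(4.3 − 0) = 42.183 kPa.
Initial effective stress: σ'_0 = σ_v − u = 79.49 − 42.183 = 37.307 kPa.
Final effective stress: σ'_f = 37.307 + 37.7 = 75.007 kPa.
σ'_f = 75.007 > σ'_p = 48.2 kPa, so the stress path crosses the preconsolidation pressure — recompression up to σ'_p, then virgin compression beyond:
S_c = H/(1+e₀)·[C_r·log₁₀(σ'_p/σ'_0) + C_c·log₁₀(σ'_f/σ'_p)]
    = 4/2.28 × [0.083×log₁₀(48.2/37.307) + 0.35×log₁₀(75.007/48.2)]
    = 1.7544 × [0.0092343 + 0.067219] = 0.1341 m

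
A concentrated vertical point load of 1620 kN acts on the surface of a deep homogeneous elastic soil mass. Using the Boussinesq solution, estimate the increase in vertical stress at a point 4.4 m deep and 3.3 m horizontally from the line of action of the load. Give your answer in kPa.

Δσ_z ≈ 13.1 kPa

Boussinesq vertical stress below a point load on an elastic half-space:
Δσ_z = 3P/(2πz²) · [1 + (r/z)²]^(−5/2)
r/z = 3.3/4.4 = 0.75; [1+(r/z)²]^(−5/2) = 0.32768.
Δσ_z = 3×1620/(2π×4.4²) × 0.32768 = 39.953 × 0.32768 = 13.09 kPa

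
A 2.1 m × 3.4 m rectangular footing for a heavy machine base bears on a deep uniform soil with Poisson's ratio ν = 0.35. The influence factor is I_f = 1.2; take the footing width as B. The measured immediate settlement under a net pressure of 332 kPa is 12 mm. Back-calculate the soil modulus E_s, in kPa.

E_s ≈ 61200 kPa

S_e = q·B·(1−ν²)/E_s · I_f  ⇒  E_s = q·B·(1−ν²)·I_f / S_e.
E_s = 332 × 2.1 × 0.8775 × 1.2 / 0.012 = 61180 kPa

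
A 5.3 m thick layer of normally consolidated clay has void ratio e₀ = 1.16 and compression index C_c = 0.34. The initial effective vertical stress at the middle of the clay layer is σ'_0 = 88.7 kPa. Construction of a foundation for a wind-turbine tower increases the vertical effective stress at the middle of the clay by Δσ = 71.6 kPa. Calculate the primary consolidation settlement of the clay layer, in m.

Final effective stress: σ'_f = σ'_0 + Δσ = 88.7 + 71.6 = 160.3 kPa.
Normally consolidated clay, so the full stress increment lies on the virgin compression line:
S_c = C_c·H/(1+e₀)·log₁₀(σ'_f/σ'_0) = 0.34×5.3/(1+1.16)×log₁₀(160.3/88.7)
    = 0.83426 × 0.25701 = 0.2144 m

S_c ≈ 0.214 m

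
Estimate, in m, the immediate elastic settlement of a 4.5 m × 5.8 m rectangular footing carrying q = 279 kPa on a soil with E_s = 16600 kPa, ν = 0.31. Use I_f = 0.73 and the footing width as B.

S_e ≈ 0.0499 m

Immediate (elastic) settlement: S_e = q·B·(1−ν²)/E_s · I_f.
S_e = 279 × 4.5 × (1 − 0.31²) / 16600 × 0.73
    = 279 × 4.5 × 0.9039 / 16600 × 0.73
    = 0.04991 m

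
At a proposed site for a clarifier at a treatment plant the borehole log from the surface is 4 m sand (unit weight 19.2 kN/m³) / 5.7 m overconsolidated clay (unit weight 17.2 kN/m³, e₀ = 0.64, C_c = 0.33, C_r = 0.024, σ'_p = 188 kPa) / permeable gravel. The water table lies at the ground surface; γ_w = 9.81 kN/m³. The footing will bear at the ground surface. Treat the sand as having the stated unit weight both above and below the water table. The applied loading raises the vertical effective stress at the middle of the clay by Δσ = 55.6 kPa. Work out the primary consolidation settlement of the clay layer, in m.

Mid-depth of clay below the ground surface: z = 4 + 5.7/2 = 6.85 m.
Total vertical stress at mid-clay: σ_v = 19.2×4 + 17.2×2.85 = 125.82 kPa.
Pore pressure: u = 9.81×(6.85 − 0) = 67.198 kPa.
Initial effective stress: σ'_0 = σ_v − u = 125.82 − 67.198 = 58.622 kPa.
Final effective stress: σ'_f = 58.622 + 55.6 = 114.22 kPa.
σ'_f = 114.22 ≤ σ'_p = 188 kPa, so the clay remains overconsolidated and only the recompression index applies:
S_c = C_r·H/(1+e₀)·log₁₀(σ'_f/σ'_0) = 0.024×5.7/1.64×log₁₀(114.22/58.622)
    = 0.083414 × 0.28968 = 0.02416 m

S_c ≈ 0.0242 m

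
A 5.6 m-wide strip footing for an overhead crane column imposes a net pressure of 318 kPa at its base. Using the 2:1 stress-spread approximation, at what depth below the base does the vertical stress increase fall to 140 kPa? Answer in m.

z ≈ 7.12 m

2:1 spreading — at depth z the loaded area has grown by z in each plan dimension:
qB/(B+z) = Δσ_z ⇒ z = qB/Δσ_z − B = 318×5.6/140 − 5.6 = 7.12 m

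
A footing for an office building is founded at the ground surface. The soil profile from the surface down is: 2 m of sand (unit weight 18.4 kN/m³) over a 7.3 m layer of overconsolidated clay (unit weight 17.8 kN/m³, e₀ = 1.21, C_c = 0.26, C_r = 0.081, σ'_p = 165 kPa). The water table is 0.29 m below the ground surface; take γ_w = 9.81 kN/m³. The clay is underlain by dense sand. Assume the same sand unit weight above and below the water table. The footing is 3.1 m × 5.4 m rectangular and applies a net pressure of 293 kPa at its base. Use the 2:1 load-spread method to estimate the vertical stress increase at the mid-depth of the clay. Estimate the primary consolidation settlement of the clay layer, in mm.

Mid-depth of clay below the ground surface: z = 2 + 7.3/2 = 5.65 m.
Total vertical stress at mid-clay: σ_v = 18.4×2 + 17.8×3.65 = 101.77 kPa.
Pore pressure: u = 9.81×(5.65 − 0.29) = 52.582 kPa.
Initial effective stress: σ'_0 = σ_v − u = 101.77 − 52.582 = 49.188 kPa.
Stress increase at mid-clay by the 2:1 spreading method:
Δσ = qBL/((B+z)(L+z)) = 293×3.1×5.4/((3.1+5.65)(5.4+5.65)) = 50.729 kPa
Final effective stress: σ'_f = 49.188 + 50.729 = 99.917 kPa.
σ'_f = 99.917 ≤ σ'_p = 165 kPa, so the clay remains overconsolidated and only the recompression index applies:
S_c = C_r·H/(1+e₀)·log₁₀(σ'_f/σ'_0) = 0.081×7.3/2.21×log₁₀(99.917/49.188)
    = 0.26756 × 0.30778 = 0.08235 m

S_c ≈ 82.3 mm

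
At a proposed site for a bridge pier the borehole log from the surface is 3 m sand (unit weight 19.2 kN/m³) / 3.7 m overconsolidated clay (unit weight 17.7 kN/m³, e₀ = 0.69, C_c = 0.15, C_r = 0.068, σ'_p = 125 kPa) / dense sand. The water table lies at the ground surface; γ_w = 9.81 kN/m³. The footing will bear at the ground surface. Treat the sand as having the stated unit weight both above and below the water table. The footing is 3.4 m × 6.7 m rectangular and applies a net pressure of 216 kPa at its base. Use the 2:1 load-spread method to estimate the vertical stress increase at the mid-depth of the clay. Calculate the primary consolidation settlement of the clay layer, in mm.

Mid-depth of clay below the ground surface: z = 3 + 3.7/2 = 4.85 m.
Total vertical stress at mid-clay: σ_v = 19.2×3 + 17.7×1.85 = 90.345 kPa.
Pore pressure: u = 9.81×(4.85 − 0) = 47.578 kPa.
Initial effective stress: σ'_0 = σ_v − u = 90.345 − 47.578 = 42.767 kPa.
Stress increase at mid-clay by the 2:1 spreading method:
Δσ = qBL/((B+z)(L+z)) = 216×3.4×6.7/((3.4+4.85)(6.7+4.85)) = 51.638 kPa
Final effective stress: σ'_f = 42.767 + 51.638 = 94.405 kPa.
σ'_f = 94.405 ≤ σ'_p = 125 kPa, so the clay remains overconsolidated and only the recompression index applies:
S_c = C_r·H/(1+e₀)·log₁₀(σ'_f/σ'_0) = 0.068×3.7/1.69×log₁₀(94.405/42.767)
    = 0.14887 × 0.34389 = 0.0512 m

S_c ≈ 51.2 mm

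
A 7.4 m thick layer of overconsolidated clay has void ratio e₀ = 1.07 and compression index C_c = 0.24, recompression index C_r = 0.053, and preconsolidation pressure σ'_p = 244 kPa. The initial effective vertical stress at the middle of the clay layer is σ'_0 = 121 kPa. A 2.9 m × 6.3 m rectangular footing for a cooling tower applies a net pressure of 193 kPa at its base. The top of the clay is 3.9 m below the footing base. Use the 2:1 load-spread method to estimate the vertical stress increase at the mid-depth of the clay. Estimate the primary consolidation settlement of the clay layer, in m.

Mid-depth of clay below the footing base: z = 3.9 + 7.4/2 = 7.6 m.
Stress increase at mid-clay by the 2:1 spreading method:
Δσ = qBL/((B+z)(L+z)) = 193×2.9×6.3/((2.9+7.6)(6.3+7.6)) = 24.16 kPa
Final effective stress: σ'_f = 121 + 24.16 = 145.16 kPa.
σ'_f = 145.16 ≤ σ'_p = 244 kPa, so the clay remains overconsolidated and only the recompression index applies:
S_c = C_r·H/(1+e₀)·log₁₀(σ'_f/σ'_0) = 0.053×7.4/2.07×log₁₀(145.16/121)
    = 0.18947 × 0.079062 = 0.01498 m

S_c ≈ 0.015 m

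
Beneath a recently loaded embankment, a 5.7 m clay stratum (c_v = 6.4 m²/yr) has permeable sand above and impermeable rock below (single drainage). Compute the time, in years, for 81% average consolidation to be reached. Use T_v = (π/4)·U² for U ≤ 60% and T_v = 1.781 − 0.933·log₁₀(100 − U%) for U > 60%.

t ≈ 2.98 years

Drainage path length: H_d = H = 5.7 m (single drainage).
U > 60%: T_v = 1.781 − 0.933·log₁₀(100 − 81) = 0.58792.
t = T_v·H_d²/c_v = 0.58792×5.7²/6.4 = 2.985 years.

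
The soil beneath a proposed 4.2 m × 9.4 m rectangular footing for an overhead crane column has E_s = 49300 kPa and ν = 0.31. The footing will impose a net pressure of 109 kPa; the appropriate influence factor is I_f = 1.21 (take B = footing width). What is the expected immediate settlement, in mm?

S_e ≈ 10.2 mm

Immediate (elastic) settlement: S_e = q·B·(1−ν²)/E_s · I_f.
S_e = 109 × 4.2 × (1 − 0.31²) / 49300 × 1.21
    = 109 × 4.2 × 0.9039 / 49300 × 1.21
    = 0.01016 m = 10.16 mm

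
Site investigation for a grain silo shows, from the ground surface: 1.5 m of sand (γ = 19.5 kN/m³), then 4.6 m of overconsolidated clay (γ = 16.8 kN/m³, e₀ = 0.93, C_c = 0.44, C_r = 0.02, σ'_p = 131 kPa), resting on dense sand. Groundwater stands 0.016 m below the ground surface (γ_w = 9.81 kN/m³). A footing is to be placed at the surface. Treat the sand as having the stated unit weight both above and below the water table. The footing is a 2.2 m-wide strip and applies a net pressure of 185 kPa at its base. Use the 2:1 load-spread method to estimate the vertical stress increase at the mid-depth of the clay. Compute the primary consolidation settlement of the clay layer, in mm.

Mid-depth of clay below the ground surface: z = 1.5 + 4.6/2 = 3.8 m.
Total vertical stress at mid-clay: σ_v = 19.5×1.5 + 16.8×2.3 = 67.89 kPa.
Pore pressure: u = 9.81×(3.8 − 0.016) = 37.121 kPa.
Initial effective stress: σ'_0 = σ_v − u = 67.89 − 37.121 = 30.769 kPa.
Stress increase at mid-clay by the 2:1 spreading method:
Δσ = qB/(B+z) = 185×2.2/(2.2+3.8) = 67.833 kPa
Final effective stress: σ'_f = 30.769 + 67.833 = 98.602 kPa.
σ'_f = 98.602 ≤ σ'_p = 131 kPa, so the clay remains overconsolidated and only the recompression index applies:
S_c = C_r·H/(1+e₀)·log₁₀(σ'_f/σ'_0) = 0.02×4.6/1.93×log₁₀(98.602/30.769)
    = 0.047668 × 0.50577 = 0.02411 m

S_c ≈ 24.1 mm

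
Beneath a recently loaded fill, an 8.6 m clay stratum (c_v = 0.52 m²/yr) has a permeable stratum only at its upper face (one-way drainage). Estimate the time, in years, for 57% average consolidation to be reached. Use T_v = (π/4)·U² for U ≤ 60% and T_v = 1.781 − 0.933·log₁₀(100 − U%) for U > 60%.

t ≈ 36.3 years

Drainage path length: H_d = H = 8.6 m (single drainage).
U ≤ 60%: T_v = (π/4)·U² = (π/4)×0.57² = 0.25518.
t = T_v·H_d²/c_v = 0.25518×8.6²/0.52 = 36.29 years.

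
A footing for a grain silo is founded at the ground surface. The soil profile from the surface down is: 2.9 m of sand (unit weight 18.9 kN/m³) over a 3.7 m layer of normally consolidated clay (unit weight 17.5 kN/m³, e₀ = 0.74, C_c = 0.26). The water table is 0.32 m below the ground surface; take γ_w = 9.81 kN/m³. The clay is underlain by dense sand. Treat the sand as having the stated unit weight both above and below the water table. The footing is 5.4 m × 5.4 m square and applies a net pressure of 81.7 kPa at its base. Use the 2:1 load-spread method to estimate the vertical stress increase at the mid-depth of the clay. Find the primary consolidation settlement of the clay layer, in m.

Mid-depth of clay below the ground surface: z = 2.9 + 3.7/2 = 4.75 m.
Total vertical stress at mid-clay: σ_v = 18.9×2.9 + 17.5×1.85 = 87.185 kPa.
Pore pressure: u = 9.81×(4.75 − 0.32) = 43.458 kPa.
Initial effective stress: σ'_0 = σ_v − u = 87.185 − 43.458 = 43.727 kPa.
Stress increase at mid-clay by the 2:1 spreading method:
Δσ = qBL/((B+z)(L+z)) = 81.7×5.4×5.4/((5.4+4.75)(5.4+4.75)) = 23.125 kPa
Final effective stress: σ'_f = σ'_0 + Δσ = 43.727 + 23.125 = 66.852 kPa.
Normally consolidated clay, so the full stress increment lies on the virgin compression line:
S_c = C_c·H/(1+e₀)·log₁₀(σ'_f/σ'_0) = 0.26×3.7/(1+0.74)×log₁₀(66.852/43.727)
    = 0.55287 × 0.18436 = 0.1019 m

S_c ≈ 0.102 m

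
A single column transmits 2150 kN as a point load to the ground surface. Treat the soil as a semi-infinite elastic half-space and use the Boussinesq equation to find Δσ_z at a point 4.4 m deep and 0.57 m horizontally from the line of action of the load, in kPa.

Δσ_z ≈ 50.9 kPa

Boussinesq vertical stress below a point load on an elastic half-space:
Δσ_z = 3P/(2πz²) · [1 + (r/z)²]^(−5/2)
r/z = 0.57/4.4 = 0.12955; [1+(r/z)²]^(−5/2) = 0.95925.
Δσ_z = 3×2150/(2π×4.4²) × 0.95925 = 53.024 × 0.95925 = 50.86 kPa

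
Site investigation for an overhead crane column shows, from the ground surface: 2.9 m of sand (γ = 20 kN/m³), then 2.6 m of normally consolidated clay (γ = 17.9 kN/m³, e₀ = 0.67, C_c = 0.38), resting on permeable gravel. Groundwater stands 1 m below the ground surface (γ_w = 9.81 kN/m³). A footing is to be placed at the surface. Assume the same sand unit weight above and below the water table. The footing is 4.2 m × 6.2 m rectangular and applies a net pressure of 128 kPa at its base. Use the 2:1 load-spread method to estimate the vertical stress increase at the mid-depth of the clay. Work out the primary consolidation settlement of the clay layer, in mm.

S_c ≈ 146 mm

Mid-depth of clay below the ground surface: z = 2.9 + 2.6/2 = 4.2 m.
Total vertical stress at mid-clay: σ_v = 20×2.9 + 17.9×1.3 = 81.27 kPa.
Pore pressure: u = 9.81×(4.2 − 1) = 31.392 kPa.
Initial effective stress: σ'_0 = σ_v − u = 81.27 − 31.392 = 49.878 kPa.
Stress increase at mid-clay by the 2:1 spreading method:
Δσ = qBL/((B+z)(L+z)) = 128×4.2×6.2/((4.2+4.2)(6.2+4.2)) = 38.154 kPa
Final effective stress: σ'_f = σ'_0 + Δσ = 49.878 + 38.154 = 88.032 kPa.
Normally consolidated clay, so the full stress increment lies on the virgin compression line:
S_c = C_c·H/(1+e₀)·log₁₀(σ'_f/σ'_0) = 0.38×2.6/(1+0.67)×log₁₀(88.032/49.878)
    = 0.59162 × 0.24673 = 0.146 m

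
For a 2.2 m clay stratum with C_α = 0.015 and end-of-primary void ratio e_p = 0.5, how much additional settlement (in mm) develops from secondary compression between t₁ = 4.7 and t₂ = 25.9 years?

S_s ≈ 16.3 mm

Secondary compression: S_s = C_α·H/(1+e_p)·log₁₀(t₂/t₁)
S_s = 0.015×2.2/(1+0.5)×log₁₀(25.9/4.7)
    = 0.022 × 0.7412 = 0.01631 m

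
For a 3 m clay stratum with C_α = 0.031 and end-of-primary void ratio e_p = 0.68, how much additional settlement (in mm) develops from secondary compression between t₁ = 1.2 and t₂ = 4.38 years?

S_s ≈ 31.1 mm

Secondary compression: S_s = C_α·H/(1+e_p)·log₁₀(t₂/t₁)
S_s = 0.031×3/(1+0.68)×log₁₀(4.38/1.2)
    = 0.05536 × 0.5623 = 0.03113 m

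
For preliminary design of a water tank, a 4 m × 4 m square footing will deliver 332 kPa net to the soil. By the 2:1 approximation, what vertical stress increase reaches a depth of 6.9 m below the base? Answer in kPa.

By the 2:1 method the load spreads at 1 horizontal : 2 vertical, so at depth z the loaded area has grown by z in each plan dimension:
Δσ = qBL/((B+z)(L+z)) = 332×4×4/((4+6.9)(4+6.9)) = 44.71 kPa

Δσ_z ≈ 44.7 kPa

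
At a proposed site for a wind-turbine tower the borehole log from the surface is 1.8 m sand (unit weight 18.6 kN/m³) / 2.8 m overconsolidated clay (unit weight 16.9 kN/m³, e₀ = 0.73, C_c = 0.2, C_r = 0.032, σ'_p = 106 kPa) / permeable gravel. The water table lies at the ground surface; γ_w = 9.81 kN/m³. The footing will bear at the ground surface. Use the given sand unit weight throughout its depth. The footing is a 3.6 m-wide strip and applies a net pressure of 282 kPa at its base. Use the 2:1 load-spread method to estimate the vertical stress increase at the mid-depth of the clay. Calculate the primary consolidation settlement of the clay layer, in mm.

S_c ≈ 102 mm

Mid-depth of clay below the ground surface: z = 1.8 + 2.8/2 = 3.2 m.
Total vertical stress at mid-clay: σ_v = 18.6×1.8 + 16.9×1.4 = 57.14 kPa.
Pore pressure: u = 9.81×(3.2 − 0) = 31.392 kPa.
Initial effective stress: σ'_0 = σ_v − u = 57.14 − 31.392 = 25.748 kPa.
Stress increase at mid-clay by the 2:1 spreading method:
Δσ = qB/(B+z) = 282×3.6/(3.6+3.2) = 149.29 kPa
Final effective stress: σ'_f = 25.748 + 149.29 = 175.04 kPa.
σ'_f = 175.04 > σ'_p = 106 kPa, so the stress path crosses the preconsolidation pressure — recompression up to σ'_p, then virgin compression beyond:
S_c = H/(1+e₀)·[C_r·log₁₀(σ'_p/σ'_0) + C_c·log₁₀(σ'_f/σ'_p)]
    = 2.8/1.73 × [0.032×log₁₀(106/25.748) + 0.2×log₁₀(175.04/106)]
    = 1.6185 × [0.019666 + 0.043566] = 0.1023 m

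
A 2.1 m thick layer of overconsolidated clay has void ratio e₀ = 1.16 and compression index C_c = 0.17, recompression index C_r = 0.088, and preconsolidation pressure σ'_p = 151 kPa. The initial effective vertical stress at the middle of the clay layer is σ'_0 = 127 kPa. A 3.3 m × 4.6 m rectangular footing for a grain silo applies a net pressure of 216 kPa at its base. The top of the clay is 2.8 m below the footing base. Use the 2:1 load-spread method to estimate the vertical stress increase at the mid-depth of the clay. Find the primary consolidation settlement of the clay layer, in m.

S_c ≈ 0.0195 m

Mid-depth of clay below the footing base: z = 2.8 + 2.1/2 = 3.85 m.
Stress increase at mid-clay by the 2:1 spreading method:
Δσ = qBL/((B+z)(L+z)) = 216×3.3×4.6/((3.3+3.85)(4.6+3.85)) = 54.27 kPa
Final effective stress: σ'_f = 127 + 54.27 = 181.27 kPa.
σ'_f = 181.27 > σ'_p = 151 kPa, so the stress path crosses the preconsolidation pressure — recompression up to σ'_p, then virgin compression beyond:
S_c = H/(1+e₀)·[C_r·log₁₀(σ'_p/σ'_0) + C_c·log₁₀(σ'_f/σ'_p)]
    = 2.1/2.16 × [0.088×log₁₀(151/127) + 0.17×log₁₀(181.27/151)]
    = 0.97222 × [0.0066152 + 0.013489] = 0.01955 m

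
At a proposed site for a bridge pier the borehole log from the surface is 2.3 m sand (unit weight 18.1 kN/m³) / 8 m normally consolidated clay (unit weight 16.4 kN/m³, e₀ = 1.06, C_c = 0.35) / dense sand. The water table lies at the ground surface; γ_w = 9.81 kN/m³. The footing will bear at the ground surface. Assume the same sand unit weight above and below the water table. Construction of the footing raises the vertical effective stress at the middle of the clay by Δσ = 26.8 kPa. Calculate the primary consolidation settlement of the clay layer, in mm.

S_c ≈ 274 mm

Mid-depth of clay below the ground surface: z = 2.3 + 8/2 = 6.3 m.
Total vertical stress at mid-clay: σ_v = 18.1×2.3 + 16.4×4 = 107.23 kPa.
Pore pressure: u = 9.81×(6.3 − 0) = 61.803 kPa.
Initial effective stress: σ'_0 = σ_v − u = 107.23 − 61.803 = 45.427 kPa.
Final effective stress: σ'_f = σ'_0 + Δσ = 45.427 + 26.8 = 72.227 kPa.
Normally consolidated clay, so the full stress increment lies on the virgin compression line:
S_c = C_c·H/(1+e₀)·log₁₀(σ'_f/σ'_0) = 0.35×8/(1+1.06)×log₁₀(72.227/45.427)
    = 1.3592 × 0.20139 = 0.2737 m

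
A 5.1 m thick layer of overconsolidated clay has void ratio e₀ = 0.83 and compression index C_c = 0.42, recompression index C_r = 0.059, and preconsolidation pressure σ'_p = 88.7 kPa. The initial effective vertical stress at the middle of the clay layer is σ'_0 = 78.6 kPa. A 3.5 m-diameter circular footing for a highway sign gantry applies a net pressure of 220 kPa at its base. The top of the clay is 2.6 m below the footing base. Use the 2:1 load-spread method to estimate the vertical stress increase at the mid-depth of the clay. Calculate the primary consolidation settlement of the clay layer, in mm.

S_c ≈ 139 mm

Mid-depth of clay below the footing base: z = 2.6 + 5.1/2 = 5.15 m.
Stress increase at mid-clay by the 2:1 spreading method:
Δσ ≈ qD²/(D+z)² = 220×3.5²/(3.5+5.15)² = 36.019 kPa
Final effective stress: σ'_f = 78.6 + 36.019 = 114.62 kPa.
σ'_f = 114.62 > σ'_p = 88.7 kPa, so the stress path crosses the preconsolidation pressure — recompression up to σ'_p, then virgin compression beyond:
S_c = H/(1+e₀)·[C_r·log₁₀(σ'_p/σ'_0) + C_c·log₁₀(σ'_f/σ'_p)]
    = 5.1/1.83 × [0.059×log₁₀(88.7/78.6) + 0.42×log₁₀(114.62/88.7)]
    = 2.7869 × [0.0030976 + 0.046761] = 0.139 m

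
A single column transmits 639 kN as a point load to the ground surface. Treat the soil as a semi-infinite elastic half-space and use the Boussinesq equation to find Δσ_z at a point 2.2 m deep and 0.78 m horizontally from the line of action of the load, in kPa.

Boussinesq vertical stress below a point load on an elastic half-space:
Δσ_z = 3P/(2πz²) · [1 + (r/z)²]^(−5/2)
r/z = 0.78/2.2 = 0.35455; [1+(r/z)²]^(−5/2) = 0.74377.
Δσ_z = 3×639/(2π×2.2²) × 0.74377 = 63.037 × 0.74377 = 46.89 kPa

Δσ_z ≈ 46.9 kPa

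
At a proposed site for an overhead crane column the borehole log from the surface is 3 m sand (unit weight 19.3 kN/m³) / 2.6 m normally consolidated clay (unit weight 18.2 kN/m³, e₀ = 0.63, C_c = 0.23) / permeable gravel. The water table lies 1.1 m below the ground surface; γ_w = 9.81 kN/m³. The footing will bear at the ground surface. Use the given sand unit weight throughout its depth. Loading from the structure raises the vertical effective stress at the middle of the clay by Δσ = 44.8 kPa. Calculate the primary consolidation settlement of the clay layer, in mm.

S_c ≈ 102 mm

Mid-depth of clay below the ground surface: z = 3 + 2.6/2 = 4.3 m.
Total vertical stress at mid-clay: σ_v = 19.3×3 + 18.2×1.3 = 81.56 kPa.
Pore pressure: u = 9.81×(4.3 − 1.1) = 31.392 kPa.
Initial effective stress: σ'_0 = σ_v − u = 81.56 − 31.392 = 50.168 kPa.
Final effective stress: σ'_f = σ'_0 + Δσ = 50.168 + 44.8 = 94.968 kPa.
Normally consolidated clay, so the full stress increment lies on the virgin compression line:
S_c = C_c·H/(1+e₀)·log₁₀(σ'_f/σ'_0) = 0.23×2.6/(1+0.63)×log₁₀(94.968/50.168)
    = 0.36687 × 0.27715 = 0.1017 m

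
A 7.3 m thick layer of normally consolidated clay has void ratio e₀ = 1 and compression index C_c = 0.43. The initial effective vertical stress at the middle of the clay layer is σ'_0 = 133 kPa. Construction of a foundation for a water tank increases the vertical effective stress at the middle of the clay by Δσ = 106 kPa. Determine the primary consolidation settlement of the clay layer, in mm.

S_c ≈ 400 mm

Final effective stress: σ'_f = σ'_0 + Δσ = 133 + 106 = 239 kPa.
Normally consolidated clay, so the full stress increment lies on the virgin compression line:
S_c = C_c·H/(1+e₀)·log₁₀(σ'_f/σ'_0) = 0.43×7.3/(1+1)×log₁₀(239/133)
    = 1.5695 × 0.25455 = 0.3995 m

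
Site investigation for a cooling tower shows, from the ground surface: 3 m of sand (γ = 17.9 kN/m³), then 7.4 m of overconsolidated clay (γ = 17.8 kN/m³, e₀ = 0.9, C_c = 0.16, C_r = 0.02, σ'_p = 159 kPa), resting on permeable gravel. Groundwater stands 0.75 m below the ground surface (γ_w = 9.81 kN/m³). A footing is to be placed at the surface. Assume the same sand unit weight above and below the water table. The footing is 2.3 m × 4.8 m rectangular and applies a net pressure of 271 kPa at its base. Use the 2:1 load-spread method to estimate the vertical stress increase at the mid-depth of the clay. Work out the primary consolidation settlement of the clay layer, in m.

Mid-depth of clay below the ground surface: z = 3 + 7.4/2 = 6.7 m.
Total vertical stress at mid-clay: σ_v = 17.9×3 + 17.8×3.7 = 119.56 kPa.
Pore pressure: u = 9.81×(6.7 − 0.75) = 58.37 kPa.
Initial effective stress: σ'_0 = σ_v − u = 119.56 − 58.37 = 61.19 kPa.
Stress increase at mid-clay by the 2:1 spreading method:
Δσ = qBL/((B+z)(L+z)) = 271×2.3×4.8/((2.3+6.7)(4.8+6.7)) = 28.907 kPa
Final effective stress: σ'_f = 61.19 + 28.907 = 90.097 kPa.
σ'_f = 90.097 ≤ σ'_p = 159 kPa, so the clay remains overconsolidated and only the recompression index applies:
S_c = C_r·H/(1+e₀)·log₁₀(σ'_f/σ'_0) = 0.02×7.4/1.9×log₁₀(90.097/61.19)
    = 0.077894 × 0.16803 = 0.01309 m

S_c ≈ 0.0131 m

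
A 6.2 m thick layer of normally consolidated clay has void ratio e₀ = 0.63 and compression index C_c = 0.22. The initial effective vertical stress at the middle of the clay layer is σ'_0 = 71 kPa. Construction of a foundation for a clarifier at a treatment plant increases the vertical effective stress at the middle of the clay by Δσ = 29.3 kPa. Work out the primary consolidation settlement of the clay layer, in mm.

Final effective stress: σ'_f = σ'_0 + Δσ = 71 + 29.3 = 100.3 kPa.
Normally consolidated clay, so the full stress increment lies on the virgin compression line:
S_c = C_c·H/(1+e₀)·log₁₀(σ'_f/σ'_0) = 0.22×6.2/(1+0.63)×log₁₀(100.3/71)
    = 0.83681 × 0.15004 = 0.1256 m

S_c ≈ 126 mm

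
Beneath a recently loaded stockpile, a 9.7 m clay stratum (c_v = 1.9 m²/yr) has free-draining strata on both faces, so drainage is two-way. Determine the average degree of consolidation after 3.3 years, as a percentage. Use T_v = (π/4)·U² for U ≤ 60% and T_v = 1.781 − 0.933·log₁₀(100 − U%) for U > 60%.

U ≈ 58.3 %

Drainage path length: H_d = H/2 = 4.85 m (double drainage).
T_v = c_v·t/H_d² = 1.9×3.3/4.85² = 0.26655.
T_v = 0.26655 corresponds to the U ≤ 60% branch:
U = √(4T_v/π) = 0.5826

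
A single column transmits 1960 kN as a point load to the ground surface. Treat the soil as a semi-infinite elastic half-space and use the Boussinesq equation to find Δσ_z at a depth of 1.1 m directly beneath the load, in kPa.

Boussinesq vertical stress below a point load on an elastic half-space:
Δσ_z = 3P/(2πz²) · [1 + (r/z)²]^(−5/2)
r/z = 0/1.1 = 0; [1+(r/z)²]^(−5/2) = 1.
Δσ_z = 3×1960/(2π×1.1²) × 1 = 773.41 × 1 = 773.4 kPa

Δσ_z ≈ 773 kPa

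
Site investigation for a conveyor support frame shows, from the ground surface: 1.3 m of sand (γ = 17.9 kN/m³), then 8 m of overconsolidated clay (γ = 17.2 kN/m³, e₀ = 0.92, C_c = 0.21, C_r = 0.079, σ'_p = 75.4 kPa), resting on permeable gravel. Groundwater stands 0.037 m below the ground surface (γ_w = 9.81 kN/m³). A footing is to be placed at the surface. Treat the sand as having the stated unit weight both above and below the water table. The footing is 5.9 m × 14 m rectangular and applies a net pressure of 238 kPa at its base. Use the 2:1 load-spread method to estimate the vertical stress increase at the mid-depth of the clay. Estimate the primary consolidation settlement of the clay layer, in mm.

S_c ≈ 300 mm

Mid-depth of clay below the ground surface: z = 1.3 + 8/2 = 5.3 m.
Total vertical stress at mid-clay: σ_v = 17.9×1.3 + 17.2×4 = 92.07 kPa.
Pore pressure: u = 9.81×(5.3 − 0.037) = 51.63 kPa.
Initial effective stress: σ'_0 = σ_v − u = 92.07 − 51.63 = 40.44 kPa.
Stress increase at mid-clay by the 2:1 spreading method:
Δσ = qBL/((B+z)(L+z)) = 238×5.9×14/((5.9+5.3)(14+5.3)) = 90.946 kPa
Final effective stress: σ'_f = 40.44 + 90.946 = 131.39 kPa.
σ'_f = 131.39 > σ'_p = 75.4 kPa, so the stress path crosses the preconsolidation pressure — recompression up to σ'_p, then virgin compression beyond:
S_c = H/(1+e₀)·[C_r·log₁₀(σ'_p/σ'_0) + C_c·log₁₀(σ'_f/σ'_p)]
    = 8/1.92 × [0.079×log₁₀(75.4/40.44) + 0.21×log₁₀(131.39/75.4)]
    = 4.1667 × [0.021374 + 0.05065] = 0.3001 m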